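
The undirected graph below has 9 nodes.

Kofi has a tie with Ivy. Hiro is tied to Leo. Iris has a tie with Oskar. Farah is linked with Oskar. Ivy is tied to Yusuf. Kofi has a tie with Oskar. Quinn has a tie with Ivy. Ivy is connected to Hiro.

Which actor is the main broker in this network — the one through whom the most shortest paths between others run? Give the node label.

Ivy

Unnormalized betweenness of each node: Farah:0, Hiro:7, Iris:0, Ivy:21, Kofi:15, Leo:0, Oskar:13, Quinn:0, Yusuf:0.
Ivy has the largest value, 21, making it the main broker — the node through which the most shortest paths run.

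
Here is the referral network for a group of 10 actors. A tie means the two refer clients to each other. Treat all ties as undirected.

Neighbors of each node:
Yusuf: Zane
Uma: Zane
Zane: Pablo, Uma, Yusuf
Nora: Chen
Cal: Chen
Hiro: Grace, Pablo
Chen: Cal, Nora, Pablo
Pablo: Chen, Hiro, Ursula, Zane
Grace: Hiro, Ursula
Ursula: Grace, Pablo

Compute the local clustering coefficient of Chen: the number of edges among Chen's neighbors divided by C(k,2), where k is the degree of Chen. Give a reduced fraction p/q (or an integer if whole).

0

Chen's neighbors: Cal, Nora, and Pablo (k = 3).
Possible neighbor pairs: C(3,2) = 3. Edges among them: none → e = 0.
Clustering(Chen) = 0/3 = 0.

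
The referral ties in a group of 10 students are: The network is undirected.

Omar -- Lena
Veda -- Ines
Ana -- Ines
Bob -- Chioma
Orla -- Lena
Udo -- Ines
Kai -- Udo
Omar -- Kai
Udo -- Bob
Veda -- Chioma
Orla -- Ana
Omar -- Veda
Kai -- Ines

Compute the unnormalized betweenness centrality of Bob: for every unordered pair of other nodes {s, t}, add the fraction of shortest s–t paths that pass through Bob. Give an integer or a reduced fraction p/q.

Pairs whose geodesics pass through Bob — Kai–Chioma: 1/3; Udo–Chioma: 1.
All other pairs contribute 0.
Summing the contributions gives betweenness(Bob) = 4/3.

4/3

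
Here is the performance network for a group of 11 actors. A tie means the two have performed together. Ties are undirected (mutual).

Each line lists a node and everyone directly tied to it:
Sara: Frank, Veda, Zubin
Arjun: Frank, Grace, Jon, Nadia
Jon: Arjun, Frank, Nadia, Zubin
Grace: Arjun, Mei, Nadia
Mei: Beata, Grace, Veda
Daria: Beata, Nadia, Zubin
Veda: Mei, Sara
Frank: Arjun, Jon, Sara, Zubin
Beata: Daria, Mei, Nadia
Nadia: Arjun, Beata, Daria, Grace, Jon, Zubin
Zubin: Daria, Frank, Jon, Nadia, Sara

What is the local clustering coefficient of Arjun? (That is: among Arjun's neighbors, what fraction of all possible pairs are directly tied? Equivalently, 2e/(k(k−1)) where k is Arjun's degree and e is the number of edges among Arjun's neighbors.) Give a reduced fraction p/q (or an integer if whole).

1/2

Arjun's neighbors: Frank, Grace, Jon, and Nadia (k = 4).
Possible neighbor pairs: C(4,2) = 6. Edges among them: Frank–Jon, Grace–Nadia, Jon–Nadia → e = 3.
Clustering(Arjun) = 3/6 = 1/2.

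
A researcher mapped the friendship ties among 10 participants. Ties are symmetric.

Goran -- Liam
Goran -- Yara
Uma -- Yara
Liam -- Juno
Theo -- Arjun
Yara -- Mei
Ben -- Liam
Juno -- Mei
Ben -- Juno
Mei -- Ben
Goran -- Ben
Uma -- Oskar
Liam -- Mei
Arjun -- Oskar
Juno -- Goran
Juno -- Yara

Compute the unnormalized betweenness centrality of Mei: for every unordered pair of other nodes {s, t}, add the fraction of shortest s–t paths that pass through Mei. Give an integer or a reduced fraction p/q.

10/3

Pairs whose geodesics pass through Mei — Liam–Yara: 1/3; Liam–Theo: 1/3; Liam–Oskar: 1/3; Liam–Uma: 1/3; Liam–Arjun: 1/3; Yara–Ben: 1/3; Ben–Theo: 1/3; Ben–Oskar: 1/3; Ben–Uma: 1/3; Ben–Arjun: 1/3.
All other pairs contribute 0.
Summing the contributions gives betweenness(Mei) = 10/3.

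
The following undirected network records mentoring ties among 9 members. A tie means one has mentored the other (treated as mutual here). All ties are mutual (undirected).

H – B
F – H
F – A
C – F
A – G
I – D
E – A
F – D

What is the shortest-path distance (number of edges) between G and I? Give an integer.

One shortest route is G – A – F – D – I, which uses 4 edges, and at distance 3 from G we only reach {C, D, H}, which does not include I. So d(G,I) = 4.

4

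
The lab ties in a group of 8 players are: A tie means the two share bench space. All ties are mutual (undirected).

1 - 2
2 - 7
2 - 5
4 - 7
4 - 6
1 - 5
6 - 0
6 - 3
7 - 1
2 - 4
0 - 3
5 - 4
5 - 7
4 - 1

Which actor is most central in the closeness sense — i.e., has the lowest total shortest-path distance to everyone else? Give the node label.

4

Farness (sum of distances to all others) for each node — 0:16, 1:12, 2:12, 3:16, 4:9, 5:12, 6:11, 7:12.
The smallest farness is 9, for 4, so 4 has the highest closeness.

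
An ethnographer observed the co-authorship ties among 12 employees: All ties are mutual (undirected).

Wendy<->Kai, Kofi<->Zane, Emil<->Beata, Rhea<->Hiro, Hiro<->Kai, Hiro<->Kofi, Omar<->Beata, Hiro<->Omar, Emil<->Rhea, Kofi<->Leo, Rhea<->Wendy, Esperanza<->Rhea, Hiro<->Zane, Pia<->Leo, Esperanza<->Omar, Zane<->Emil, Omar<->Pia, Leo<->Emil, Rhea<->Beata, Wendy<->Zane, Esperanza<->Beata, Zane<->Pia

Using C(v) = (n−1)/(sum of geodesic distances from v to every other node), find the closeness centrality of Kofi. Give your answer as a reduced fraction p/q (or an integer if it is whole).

Distances from Kofi: Beata:3, Emil:2, Esperanza:3, Hiro:1, Kai:2, Leo:1, Omar:2, Pia:2, Rhea:2, Wendy:2, Zane:1. Sum = 21.
n = 12, so closeness = 11/21.

11/21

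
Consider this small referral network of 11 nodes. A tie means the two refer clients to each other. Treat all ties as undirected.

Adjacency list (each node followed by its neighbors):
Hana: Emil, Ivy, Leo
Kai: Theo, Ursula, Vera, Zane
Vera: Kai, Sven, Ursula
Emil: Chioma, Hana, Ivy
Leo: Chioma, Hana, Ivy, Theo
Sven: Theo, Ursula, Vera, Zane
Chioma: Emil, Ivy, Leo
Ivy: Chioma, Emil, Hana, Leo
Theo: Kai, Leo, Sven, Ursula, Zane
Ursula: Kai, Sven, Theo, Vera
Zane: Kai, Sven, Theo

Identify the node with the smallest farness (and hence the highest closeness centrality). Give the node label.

Farness (sum of distances to all others) for each node — Chioma:23, Emil:29, Hana:23, Ivy:22, Kai:21, Leo:17, Sven:21, Theo:16, Ursula:21, Vera:27, Zane:22.
The smallest farness is 16, for Theo, so Theo has the highest closeness.

Theo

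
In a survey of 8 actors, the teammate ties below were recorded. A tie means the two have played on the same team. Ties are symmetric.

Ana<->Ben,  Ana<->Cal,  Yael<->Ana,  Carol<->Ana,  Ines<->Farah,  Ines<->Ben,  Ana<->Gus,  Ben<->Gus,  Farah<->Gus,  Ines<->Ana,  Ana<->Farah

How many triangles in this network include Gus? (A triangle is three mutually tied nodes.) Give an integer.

2

Gus's neighbors: Ana, Ben, and Farah.
Neighbor pairs that are themselves tied: Gus–Ana–Ben; Gus–Ana–Farah. Each forms one triangle with Gus, for 2 in total.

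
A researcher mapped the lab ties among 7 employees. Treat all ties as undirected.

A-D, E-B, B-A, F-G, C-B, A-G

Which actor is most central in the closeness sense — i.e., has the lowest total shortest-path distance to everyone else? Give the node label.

A

Farness (sum of distances to all others) for each node — A:9, B:10, C:15, D:14, E:15, F:17, G:12.
The smallest farness is 9, for A, so A has the highest closeness.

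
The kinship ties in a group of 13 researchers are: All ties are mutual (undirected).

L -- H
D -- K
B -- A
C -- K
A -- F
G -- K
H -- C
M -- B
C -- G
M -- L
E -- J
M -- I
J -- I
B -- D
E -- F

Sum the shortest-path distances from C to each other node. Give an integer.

Distances from C: A:4, B:3, D:2, E:6, F:5, G:1, H:1, I:4, J:5, K:1, L:2, M:3.
Sum = 4 + 3 + 2 + 6 + 5 + 1 + 1 + 4 + 5 + 1 + 2 + 3 = 37.

37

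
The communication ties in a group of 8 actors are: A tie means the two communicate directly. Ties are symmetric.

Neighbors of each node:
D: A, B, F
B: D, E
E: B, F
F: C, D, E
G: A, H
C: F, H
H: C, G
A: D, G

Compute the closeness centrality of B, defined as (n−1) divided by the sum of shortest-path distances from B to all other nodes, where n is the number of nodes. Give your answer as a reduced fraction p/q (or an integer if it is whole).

Distances from B: A:2, C:3, D:1, E:1, F:2, G:3, H:4. Sum = 16.
n = 8, so closeness = 7/16.

7/16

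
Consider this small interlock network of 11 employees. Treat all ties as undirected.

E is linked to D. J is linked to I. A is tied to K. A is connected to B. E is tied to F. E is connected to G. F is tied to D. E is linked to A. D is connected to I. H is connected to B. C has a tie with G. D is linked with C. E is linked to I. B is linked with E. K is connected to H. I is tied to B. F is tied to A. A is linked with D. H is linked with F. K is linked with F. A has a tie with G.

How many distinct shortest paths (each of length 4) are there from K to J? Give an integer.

The shortest distance is 4. The length-4 paths are: K–A–B–I–J; K–H–B–I–J; K–F–E–I–J; K–A–E–I–J; K–F–D–I–J; K–A–D–I–J.
That gives 6 distinct shortest paths.

6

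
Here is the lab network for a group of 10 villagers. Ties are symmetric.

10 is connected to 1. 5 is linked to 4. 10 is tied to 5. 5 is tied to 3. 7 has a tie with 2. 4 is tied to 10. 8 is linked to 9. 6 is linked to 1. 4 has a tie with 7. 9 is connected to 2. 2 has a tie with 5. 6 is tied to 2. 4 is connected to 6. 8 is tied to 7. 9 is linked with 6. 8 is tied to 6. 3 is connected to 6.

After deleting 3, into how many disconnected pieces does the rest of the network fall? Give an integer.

3's neighbors (5 and 6) remain reachable from one another through other ties, so the rest of the network stays in one piece.

1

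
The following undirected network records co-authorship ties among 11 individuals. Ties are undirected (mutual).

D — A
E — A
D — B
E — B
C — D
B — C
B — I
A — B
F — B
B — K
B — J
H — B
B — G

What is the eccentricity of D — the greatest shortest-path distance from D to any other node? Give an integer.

2

Distances from D: A:1, B:1, C:1, E:2, F:2, G:2, H:2, I:2, J:2, K:2.
The largest is 2 (to J, I, G, H, E, K, and F), so the eccentricity of D is 2.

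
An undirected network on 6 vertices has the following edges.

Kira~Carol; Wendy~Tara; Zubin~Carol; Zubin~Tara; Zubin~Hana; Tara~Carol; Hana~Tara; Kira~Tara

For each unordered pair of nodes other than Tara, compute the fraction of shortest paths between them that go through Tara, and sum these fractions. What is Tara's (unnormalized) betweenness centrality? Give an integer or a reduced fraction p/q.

Pairs whose geodesics pass through Tara — Kira–Hana: 1; Kira–Zubin: 1/2; Kira–Wendy: 1; Carol–Hana: 1/2; Carol–Wendy: 1; Hana–Wendy: 1; Zubin–Wendy: 1.
All other pairs contribute 0.
Summing the contributions gives betweenness(Tara) = 6.

6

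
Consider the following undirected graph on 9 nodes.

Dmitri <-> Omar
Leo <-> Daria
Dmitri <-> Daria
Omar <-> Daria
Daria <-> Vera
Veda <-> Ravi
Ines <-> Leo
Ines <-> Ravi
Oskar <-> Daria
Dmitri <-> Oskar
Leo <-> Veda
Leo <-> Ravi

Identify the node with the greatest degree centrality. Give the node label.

Daria

Degrees — Daria:5, Dmitri:3, Ines:2, Leo:4, Omar:2, Oskar:2, Ravi:3, Veda:2, Vera:1.
The maximum is 5, attained only by Daria.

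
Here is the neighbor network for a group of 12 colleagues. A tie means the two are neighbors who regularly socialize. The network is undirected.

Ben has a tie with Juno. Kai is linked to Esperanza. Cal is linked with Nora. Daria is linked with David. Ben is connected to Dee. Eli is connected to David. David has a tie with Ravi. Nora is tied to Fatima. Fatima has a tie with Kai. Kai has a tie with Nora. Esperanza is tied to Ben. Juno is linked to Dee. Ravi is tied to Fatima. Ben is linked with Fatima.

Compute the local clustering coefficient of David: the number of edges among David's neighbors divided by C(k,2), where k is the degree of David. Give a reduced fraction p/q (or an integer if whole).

David's neighbors: Daria, Eli, and Ravi (k = 3).
Possible neighbor pairs: C(3,2) = 3. Edges among them: none → e = 0.
Clustering(David) = 0/3 = 0.

0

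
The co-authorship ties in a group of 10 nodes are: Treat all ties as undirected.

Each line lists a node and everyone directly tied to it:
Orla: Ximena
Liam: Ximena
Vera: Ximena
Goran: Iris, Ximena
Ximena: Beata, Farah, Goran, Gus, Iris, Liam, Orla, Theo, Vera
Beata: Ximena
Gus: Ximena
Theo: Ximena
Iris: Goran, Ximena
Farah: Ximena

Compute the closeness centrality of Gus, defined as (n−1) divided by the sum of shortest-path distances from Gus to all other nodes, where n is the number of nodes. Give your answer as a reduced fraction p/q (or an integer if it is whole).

9/17

Distances from Gus: Beata:2, Farah:2, Goran:2, Iris:2, Liam:2, Orla:2, Theo:2, Vera:2, Ximena:1. Sum = 17.
n = 10, so closeness = 9/17.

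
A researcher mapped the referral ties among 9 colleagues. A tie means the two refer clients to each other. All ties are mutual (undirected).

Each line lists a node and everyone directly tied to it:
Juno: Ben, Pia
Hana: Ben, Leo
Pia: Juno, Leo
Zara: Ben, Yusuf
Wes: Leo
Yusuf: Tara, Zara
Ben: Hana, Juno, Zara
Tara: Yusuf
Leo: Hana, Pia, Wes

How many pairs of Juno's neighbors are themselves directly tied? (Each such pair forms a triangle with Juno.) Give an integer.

Juno's neighbors are Ben and Pia, but none of them are tied to each other, so no triangle contains Juno.

0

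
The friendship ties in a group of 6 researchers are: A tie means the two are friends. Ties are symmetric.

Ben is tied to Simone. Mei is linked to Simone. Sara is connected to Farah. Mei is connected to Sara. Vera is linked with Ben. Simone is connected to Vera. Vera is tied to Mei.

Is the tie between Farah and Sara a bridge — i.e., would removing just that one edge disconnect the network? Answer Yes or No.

Without the Farah–Sara edge there is no alternate route between Farah and Sara, so the network disconnects. It is a bridge.

Yes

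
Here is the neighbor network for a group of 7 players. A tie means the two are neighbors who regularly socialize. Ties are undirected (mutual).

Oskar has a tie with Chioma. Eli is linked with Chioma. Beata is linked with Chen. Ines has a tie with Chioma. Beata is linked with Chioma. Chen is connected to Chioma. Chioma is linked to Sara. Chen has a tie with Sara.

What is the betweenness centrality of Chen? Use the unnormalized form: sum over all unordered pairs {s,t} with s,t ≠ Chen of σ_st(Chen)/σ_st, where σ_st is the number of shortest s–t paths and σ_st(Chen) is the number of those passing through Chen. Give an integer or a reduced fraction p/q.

1/2

Pairs whose geodesics pass through Chen — Beata–Sara: 1/2.
All other pairs contribute 0.
Summing the contributions gives betweenness(Chen) = 1/2.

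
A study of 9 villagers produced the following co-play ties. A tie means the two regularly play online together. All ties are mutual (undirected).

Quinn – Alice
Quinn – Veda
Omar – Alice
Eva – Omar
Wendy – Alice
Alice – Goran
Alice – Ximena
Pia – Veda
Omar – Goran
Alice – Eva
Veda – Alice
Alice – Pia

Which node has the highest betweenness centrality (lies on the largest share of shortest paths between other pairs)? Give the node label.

Unnormalized betweenness of each node: Alice:23, Eva:0, Goran:0, Omar:1/2, Pia:0, Quinn:0, Veda:1/2, Wendy:0, Ximena:0.
Alice has the largest value, 23, making it the main broker — the node through which the most shortest paths run.

Alice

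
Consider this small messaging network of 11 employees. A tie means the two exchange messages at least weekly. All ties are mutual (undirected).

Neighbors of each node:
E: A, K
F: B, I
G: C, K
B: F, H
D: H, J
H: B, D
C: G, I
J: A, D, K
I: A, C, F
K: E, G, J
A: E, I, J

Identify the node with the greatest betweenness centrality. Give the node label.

Unnormalized betweenness of each node: A:31/3, B:4, C:4, D:7, E:3/2, F:7, G:19/6, H:4, I:83/6, J:25/2, K:23/3.
I has the largest value, 83/6, making it the main broker — the node through which the most shortest paths run.

I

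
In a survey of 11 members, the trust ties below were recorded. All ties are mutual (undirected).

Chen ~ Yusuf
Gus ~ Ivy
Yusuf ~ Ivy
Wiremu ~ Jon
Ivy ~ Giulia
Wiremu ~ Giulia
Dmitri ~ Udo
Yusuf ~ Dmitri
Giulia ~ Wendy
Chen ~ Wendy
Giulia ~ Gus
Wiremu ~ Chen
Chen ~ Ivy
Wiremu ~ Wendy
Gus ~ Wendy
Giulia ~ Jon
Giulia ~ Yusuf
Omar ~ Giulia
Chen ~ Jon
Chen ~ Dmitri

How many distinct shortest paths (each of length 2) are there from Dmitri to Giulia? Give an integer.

1

The shortest distance is 2, and the only length-2 path is Dmitri–Yusuf–Giulia. So there is exactly 1 shortest path.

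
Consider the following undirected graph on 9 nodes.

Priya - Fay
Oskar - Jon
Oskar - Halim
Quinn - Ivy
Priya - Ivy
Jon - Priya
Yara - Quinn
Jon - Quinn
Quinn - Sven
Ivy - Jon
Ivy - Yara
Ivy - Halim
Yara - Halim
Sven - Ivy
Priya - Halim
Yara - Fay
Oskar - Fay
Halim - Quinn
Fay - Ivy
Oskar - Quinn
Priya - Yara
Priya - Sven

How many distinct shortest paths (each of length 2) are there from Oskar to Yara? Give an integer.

The shortest distance is 2. The length-2 paths are: Oskar–Halim–Yara; Oskar–Quinn–Yara; Oskar–Fay–Yara.
That gives 3 distinct shortest paths.

3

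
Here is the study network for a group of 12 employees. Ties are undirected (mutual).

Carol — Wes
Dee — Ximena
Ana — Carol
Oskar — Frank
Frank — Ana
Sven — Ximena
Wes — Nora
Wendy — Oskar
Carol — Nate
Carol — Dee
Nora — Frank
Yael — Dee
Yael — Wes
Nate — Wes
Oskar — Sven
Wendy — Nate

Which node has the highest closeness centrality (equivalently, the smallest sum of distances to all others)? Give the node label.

Carol

Farness (sum of distances to all others) for each node — Ana:24, Carol:20, Dee:23, Frank:23, Nate:22, Nora:25, Oskar:24, Sven:27, Wendy:25, Wes:22, Ximena:27, Yael:26.
The smallest farness is 20, for Carol, so Carol has the highest closeness.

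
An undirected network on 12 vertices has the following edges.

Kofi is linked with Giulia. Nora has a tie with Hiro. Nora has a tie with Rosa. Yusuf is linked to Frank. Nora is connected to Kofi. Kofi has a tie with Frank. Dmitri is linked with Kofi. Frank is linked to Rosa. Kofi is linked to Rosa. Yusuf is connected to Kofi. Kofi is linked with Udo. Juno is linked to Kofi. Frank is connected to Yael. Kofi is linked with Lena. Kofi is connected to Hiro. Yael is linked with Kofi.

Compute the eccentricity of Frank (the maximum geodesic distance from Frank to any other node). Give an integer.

2

Distances from Frank: Dmitri:2, Giulia:2, Hiro:2, Juno:2, Kofi:1, Lena:2, Nora:2, Rosa:1, Udo:2, Yael:1, Yusuf:1.
The largest is 2 (to Nora, Lena, Giulia, Juno, Udo, Dmitri, and Hiro), so the eccentricity of Frank is 2.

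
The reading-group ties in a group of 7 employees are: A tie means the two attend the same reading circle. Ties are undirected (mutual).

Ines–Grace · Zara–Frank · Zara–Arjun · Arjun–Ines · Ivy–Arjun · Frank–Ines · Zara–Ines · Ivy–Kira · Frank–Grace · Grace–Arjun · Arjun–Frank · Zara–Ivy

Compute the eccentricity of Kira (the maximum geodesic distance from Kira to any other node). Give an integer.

Distances from Kira: Arjun:2, Frank:3, Grace:3, Ines:3, Ivy:1, Zara:2.
The largest is 3 (to Frank, Ines, and Grace), so the eccentricity of Kira is 3.

3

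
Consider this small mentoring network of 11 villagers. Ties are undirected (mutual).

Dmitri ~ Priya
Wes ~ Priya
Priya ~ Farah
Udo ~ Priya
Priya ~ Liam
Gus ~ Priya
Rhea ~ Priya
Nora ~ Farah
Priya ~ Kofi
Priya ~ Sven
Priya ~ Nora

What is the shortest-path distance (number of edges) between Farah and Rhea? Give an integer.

One shortest route is Farah – Priya – Rhea, which uses 2 edges, and Farah and Rhea are not directly tied, so nothing shorter exists. So d(Farah,Rhea) = 2.

2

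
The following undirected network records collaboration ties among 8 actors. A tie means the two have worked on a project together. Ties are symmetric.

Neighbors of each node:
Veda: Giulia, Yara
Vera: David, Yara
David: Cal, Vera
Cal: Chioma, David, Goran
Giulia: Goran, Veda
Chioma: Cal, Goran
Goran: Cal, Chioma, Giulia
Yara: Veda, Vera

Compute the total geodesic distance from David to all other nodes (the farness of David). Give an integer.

Distances from David: Cal:1, Chioma:2, Giulia:3, Goran:2, Veda:3, Vera:1, Yara:2.
Sum = 1 + 2 + 3 + 2 + 3 + 1 + 2 = 14.

14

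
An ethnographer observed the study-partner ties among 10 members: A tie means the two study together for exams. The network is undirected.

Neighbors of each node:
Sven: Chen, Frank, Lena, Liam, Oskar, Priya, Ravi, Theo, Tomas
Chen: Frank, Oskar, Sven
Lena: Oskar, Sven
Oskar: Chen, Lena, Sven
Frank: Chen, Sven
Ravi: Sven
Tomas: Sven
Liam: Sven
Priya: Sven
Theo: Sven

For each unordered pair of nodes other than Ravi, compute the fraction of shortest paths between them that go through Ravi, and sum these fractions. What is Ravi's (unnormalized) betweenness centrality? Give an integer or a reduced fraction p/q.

0

No shortest path between any pair of other nodes passes through Ravi.
Summing the contributions gives betweenness(Ravi) = 0.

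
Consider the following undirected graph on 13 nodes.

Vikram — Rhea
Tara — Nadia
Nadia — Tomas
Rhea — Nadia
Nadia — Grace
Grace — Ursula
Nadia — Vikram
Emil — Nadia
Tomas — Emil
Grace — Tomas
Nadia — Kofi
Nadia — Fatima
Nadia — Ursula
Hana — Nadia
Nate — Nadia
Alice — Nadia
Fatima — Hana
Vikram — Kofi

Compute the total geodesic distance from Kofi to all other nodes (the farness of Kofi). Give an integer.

Distances from Kofi: Alice:2, Emil:2, Fatima:2, Grace:2, Hana:2, Nadia:1, Nate:2, Rhea:2, Tara:2, Tomas:2, Ursula:2, Vikram:1.
Sum = 2 + 2 + 2 + 2 + 2 + 1 + 2 + 2 + 2 + 2 + 2 + 1 = 22.

22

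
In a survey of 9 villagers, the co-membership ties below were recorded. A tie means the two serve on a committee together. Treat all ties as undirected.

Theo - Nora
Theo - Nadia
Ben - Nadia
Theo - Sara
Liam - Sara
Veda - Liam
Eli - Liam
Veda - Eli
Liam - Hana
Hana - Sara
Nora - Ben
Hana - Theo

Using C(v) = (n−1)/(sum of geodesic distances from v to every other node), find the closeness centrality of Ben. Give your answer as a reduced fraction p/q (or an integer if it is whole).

1/3

Distances from Ben: Eli:5, Hana:3, Liam:4, Nadia:1, Nora:1, Sara:3, Theo:2, Veda:5. Sum = 24.
n = 9, so closeness = 8/24 = 1/3.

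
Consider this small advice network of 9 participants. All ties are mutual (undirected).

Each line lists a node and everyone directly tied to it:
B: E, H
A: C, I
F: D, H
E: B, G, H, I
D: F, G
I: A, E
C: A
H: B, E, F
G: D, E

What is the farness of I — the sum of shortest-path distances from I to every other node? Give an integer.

16

Distances from I: A:1, B:2, C:2, D:3, E:1, F:3, G:2, H:2.
Sum = 1 + 2 + 2 + 3 + 1 + 3 + 2 + 2 = 16.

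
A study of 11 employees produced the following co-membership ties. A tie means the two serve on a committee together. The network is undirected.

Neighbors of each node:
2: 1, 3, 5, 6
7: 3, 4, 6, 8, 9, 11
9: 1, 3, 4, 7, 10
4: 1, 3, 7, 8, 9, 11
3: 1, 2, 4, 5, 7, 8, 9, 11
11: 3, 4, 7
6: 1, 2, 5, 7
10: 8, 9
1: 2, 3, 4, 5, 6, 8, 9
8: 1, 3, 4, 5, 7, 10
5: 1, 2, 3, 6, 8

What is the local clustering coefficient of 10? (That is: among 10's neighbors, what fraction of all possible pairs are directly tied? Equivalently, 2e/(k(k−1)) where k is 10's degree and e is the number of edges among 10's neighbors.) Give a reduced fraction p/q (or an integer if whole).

10's neighbors: 8 and 9 (k = 2).
Possible neighbor pairs: C(2,2) = 1. Edges among them: none → e = 0.
Clustering(10) = 0/1.

0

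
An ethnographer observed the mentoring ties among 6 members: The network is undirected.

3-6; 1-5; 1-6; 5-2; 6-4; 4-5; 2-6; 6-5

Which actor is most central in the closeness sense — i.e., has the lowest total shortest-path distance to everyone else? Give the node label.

6

Farness (sum of distances to all others) for each node — 1:8, 2:8, 3:9, 4:8, 5:6, 6:5.
The smallest farness is 5, for 6, so 6 has the highest closeness.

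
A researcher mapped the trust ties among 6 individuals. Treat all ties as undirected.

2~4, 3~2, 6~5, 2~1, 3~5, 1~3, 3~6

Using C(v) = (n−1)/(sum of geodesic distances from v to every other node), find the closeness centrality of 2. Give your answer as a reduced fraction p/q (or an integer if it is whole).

Distances from 2: 1:1, 3:1, 4:1, 5:2, 6:2. Sum = 7.
n = 6, so closeness = 5/7.

5/7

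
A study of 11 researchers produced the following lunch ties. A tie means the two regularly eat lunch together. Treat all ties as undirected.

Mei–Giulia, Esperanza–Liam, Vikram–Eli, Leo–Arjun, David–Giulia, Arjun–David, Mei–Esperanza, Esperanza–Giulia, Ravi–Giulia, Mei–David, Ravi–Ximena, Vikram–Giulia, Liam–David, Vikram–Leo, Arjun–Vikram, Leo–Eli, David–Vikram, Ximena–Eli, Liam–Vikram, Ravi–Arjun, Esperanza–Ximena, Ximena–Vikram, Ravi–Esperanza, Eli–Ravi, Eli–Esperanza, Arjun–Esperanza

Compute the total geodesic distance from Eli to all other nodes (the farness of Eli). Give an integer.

15

Distances from Eli: Arjun:2, David:2, Esperanza:1, Giulia:2, Leo:1, Liam:2, Mei:2, Ravi:1, Vikram:1, Ximena:1.
Sum = 2 + 2 + 1 + 2 + 1 + 2 + 2 + 1 + 1 + 1 = 15.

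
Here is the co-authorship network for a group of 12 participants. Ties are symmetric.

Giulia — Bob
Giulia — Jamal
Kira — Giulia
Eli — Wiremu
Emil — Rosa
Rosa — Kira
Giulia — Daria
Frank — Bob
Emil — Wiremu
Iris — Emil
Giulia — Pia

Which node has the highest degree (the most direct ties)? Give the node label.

Degrees — Bob:2, Daria:1, Eli:1, Emil:3, Frank:1, Giulia:5, Iris:1, Jamal:1, Kira:2, Pia:1, Rosa:2, Wiremu:2.
The maximum is 5, attained only by Giulia.

Giulia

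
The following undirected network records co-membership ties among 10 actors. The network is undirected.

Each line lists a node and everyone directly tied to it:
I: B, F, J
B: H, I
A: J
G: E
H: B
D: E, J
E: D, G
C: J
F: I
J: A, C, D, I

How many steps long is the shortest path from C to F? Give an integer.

3

One shortest route is C – J – I – F, which uses 3 edges, and at distance 2 from C we only reach {A, D, I}, which does not include F. So d(C,F) = 3.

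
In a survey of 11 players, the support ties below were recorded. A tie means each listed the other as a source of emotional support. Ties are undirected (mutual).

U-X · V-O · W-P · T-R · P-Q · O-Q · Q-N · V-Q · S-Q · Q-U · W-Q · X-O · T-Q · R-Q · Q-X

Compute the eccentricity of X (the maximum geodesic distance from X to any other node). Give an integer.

2

Distances from X: N:2, O:1, P:2, Q:1, R:2, S:2, T:2, U:1, V:2, W:2.
The largest is 2 (to W, V, P, T, R, N, and S), so the eccentricity of X is 2.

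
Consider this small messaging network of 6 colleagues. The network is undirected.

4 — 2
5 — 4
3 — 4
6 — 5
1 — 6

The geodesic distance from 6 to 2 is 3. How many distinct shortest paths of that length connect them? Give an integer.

1

The shortest distance is 3, and the only length-3 path is 6–5–4–2. So there is exactly 1 shortest path.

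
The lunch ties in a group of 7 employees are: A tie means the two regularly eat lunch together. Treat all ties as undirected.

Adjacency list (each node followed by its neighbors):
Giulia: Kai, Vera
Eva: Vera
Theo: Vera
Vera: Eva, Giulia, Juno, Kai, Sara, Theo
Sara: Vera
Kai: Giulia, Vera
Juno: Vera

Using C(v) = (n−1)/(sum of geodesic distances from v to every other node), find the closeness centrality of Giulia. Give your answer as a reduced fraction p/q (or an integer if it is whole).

3/5

Distances from Giulia: Eva:2, Juno:2, Kai:1, Sara:2, Theo:2, Vera:1. Sum = 10.
n = 7, so closeness = 6/10 = 3/5.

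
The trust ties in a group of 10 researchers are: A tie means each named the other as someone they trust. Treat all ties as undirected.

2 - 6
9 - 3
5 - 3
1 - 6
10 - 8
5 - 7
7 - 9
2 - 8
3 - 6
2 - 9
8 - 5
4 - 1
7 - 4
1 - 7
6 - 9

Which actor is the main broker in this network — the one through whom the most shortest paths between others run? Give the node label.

8

Unnormalized betweenness of each node: 1:7/3, 2:5, 3:3/2, 4:0, 5:47/6, 6:29/6, 7:49/6, 8:9, 9:10/3, 10:0.
8 has the largest value, 9, making it the main broker — the node through which the most shortest paths run.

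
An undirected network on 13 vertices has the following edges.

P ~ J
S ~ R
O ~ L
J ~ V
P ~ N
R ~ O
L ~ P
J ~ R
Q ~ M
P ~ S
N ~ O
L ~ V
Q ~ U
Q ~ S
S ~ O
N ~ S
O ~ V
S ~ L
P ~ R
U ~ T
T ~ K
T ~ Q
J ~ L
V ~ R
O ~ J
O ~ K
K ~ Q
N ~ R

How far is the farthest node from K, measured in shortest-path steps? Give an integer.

3

Distances from K: J:2, L:2, M:2, N:2, O:1, P:3, Q:1, R:2, S:2, T:1, U:2, V:2.
The largest is 3 (to P), so the eccentricity of K is 3.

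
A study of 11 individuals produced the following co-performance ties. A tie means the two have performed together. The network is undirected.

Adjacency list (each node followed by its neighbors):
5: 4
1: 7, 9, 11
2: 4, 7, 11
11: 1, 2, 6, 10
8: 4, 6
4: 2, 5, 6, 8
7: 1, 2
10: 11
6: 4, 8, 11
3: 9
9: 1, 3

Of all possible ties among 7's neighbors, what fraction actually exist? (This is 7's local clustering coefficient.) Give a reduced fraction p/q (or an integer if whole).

0

7's neighbors: 1 and 2 (k = 2).
Possible neighbor pairs: C(2,2) = 1. Edges among them: none → e = 0.
Clustering(7) = 0/1.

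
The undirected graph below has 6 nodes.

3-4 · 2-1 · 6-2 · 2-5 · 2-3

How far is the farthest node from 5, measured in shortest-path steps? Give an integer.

Distances from 5: 1:2, 2:1, 3:2, 4:3, 6:2.
The largest is 3 (to 4), so the eccentricity of 5 is 3.

3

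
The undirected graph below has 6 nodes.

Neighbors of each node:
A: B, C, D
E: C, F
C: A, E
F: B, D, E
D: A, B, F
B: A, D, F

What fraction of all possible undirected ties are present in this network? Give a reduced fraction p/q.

8/15

There are 8 edges and 6 nodes, so the maximum possible is C(6,2) = 15.
Density = 8/15.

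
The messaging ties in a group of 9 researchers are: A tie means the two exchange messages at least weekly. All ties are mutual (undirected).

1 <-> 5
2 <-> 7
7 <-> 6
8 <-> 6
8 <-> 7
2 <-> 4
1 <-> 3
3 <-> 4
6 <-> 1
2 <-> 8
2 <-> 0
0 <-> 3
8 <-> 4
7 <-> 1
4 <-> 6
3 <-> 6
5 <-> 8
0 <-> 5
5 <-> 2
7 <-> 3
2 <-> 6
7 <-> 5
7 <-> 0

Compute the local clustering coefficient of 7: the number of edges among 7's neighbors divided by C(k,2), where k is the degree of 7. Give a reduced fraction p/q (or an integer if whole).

4/7

7's neighbors: 0, 1, 2, 3, 5, 6, and 8 (k = 7).
Possible neighbor pairs: C(7,2) = 21. Edges among them: 0–2, 0–3, 0–5, 1–3, 1–5, 1–6, 2–5, 2–6, 2–8, 3–6, 5–8, 6–8 → e = 12.
Clustering(7) = 12/21 = 4/7.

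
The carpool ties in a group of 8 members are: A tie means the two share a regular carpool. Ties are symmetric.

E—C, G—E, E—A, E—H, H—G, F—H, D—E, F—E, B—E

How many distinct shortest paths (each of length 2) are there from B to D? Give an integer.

The shortest distance is 2, and the only length-2 path is B–E–D. So there is exactly 1 shortest path.

1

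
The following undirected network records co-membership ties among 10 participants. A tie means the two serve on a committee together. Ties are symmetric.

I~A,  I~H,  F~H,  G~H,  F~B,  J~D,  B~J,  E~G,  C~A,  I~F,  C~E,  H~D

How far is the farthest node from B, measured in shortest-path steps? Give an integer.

Distances from B: A:3, C:4, D:2, E:4, F:1, G:3, H:2, I:2, J:1.
The largest is 4 (to C and E), so the eccentricity of B is 4.

4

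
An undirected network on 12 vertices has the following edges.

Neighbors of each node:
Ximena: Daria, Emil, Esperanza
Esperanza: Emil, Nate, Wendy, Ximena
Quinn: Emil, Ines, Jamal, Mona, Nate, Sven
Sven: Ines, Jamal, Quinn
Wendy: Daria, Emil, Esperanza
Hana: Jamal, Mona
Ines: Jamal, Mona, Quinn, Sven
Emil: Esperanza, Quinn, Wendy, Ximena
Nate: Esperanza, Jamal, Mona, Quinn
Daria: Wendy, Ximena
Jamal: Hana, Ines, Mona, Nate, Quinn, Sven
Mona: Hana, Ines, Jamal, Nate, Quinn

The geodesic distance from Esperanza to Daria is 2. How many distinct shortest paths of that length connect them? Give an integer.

The shortest distance is 2. The length-2 paths are: Esperanza–Wendy–Daria; Esperanza–Ximena–Daria.
That gives 2 distinct shortest paths.

2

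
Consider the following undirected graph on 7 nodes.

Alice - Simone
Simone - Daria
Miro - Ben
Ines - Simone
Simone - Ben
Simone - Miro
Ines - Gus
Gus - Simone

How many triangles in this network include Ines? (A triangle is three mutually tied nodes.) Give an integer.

1

Ines's neighbors: Gus and Simone.
Neighbor pairs that are themselves tied: Ines–Gus–Simone. Each forms one triangle with Ines, for 1 in total.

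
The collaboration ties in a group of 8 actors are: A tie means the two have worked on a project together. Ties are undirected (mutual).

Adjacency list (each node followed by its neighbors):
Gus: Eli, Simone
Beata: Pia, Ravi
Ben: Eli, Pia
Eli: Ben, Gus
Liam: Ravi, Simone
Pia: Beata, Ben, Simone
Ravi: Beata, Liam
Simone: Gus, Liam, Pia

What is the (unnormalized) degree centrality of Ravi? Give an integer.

2

Ravi is directly tied to Beata and Liam. That is 2 neighbors, so the degree of Ravi is 2.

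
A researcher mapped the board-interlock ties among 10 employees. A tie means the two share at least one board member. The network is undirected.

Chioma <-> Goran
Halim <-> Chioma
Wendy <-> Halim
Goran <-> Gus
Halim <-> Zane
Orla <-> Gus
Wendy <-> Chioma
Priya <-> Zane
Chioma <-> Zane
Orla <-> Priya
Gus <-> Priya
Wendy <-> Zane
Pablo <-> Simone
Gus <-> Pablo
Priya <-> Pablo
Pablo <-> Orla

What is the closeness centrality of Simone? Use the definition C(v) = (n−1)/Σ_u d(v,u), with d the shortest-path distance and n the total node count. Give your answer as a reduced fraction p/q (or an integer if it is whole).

Distances from Simone: Chioma:4, Goran:3, Gus:2, Halim:4, Orla:2, Pablo:1, Priya:2, Wendy:4, Zane:3. Sum = 25.
n = 10, so closeness = 9/25.

9/25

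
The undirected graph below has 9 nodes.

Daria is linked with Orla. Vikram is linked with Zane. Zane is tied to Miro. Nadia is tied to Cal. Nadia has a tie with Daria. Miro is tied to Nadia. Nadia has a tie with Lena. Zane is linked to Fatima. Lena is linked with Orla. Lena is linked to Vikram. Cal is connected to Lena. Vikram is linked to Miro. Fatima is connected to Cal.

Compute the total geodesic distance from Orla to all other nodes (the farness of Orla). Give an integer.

17

Distances from Orla: Cal:2, Daria:1, Fatima:3, Lena:1, Miro:3, Nadia:2, Vikram:2, Zane:3.
Sum = 2 + 1 + 3 + 1 + 3 + 2 + 2 + 3 = 17.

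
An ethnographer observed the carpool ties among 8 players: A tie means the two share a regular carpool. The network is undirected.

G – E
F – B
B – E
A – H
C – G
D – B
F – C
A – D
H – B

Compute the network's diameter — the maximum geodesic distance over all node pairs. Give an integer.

4

Eccentricity of each node (its greatest distance to any other): A:4, B:2, C:4, D:3, E:3, F:3, G:4, H:3.
The maximum eccentricity is 4, realized for instance by the pair G–A via G – E – B – H – A. So the diameter is 4.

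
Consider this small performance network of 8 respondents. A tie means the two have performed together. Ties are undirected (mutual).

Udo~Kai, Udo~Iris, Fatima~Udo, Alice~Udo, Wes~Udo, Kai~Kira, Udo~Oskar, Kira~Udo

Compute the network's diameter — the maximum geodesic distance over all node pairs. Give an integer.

2

Eccentricity of each node (its greatest distance to any other): Alice:2, Fatima:2, Iris:2, Kai:2, Kira:2, Oskar:2, Udo:1, Wes:2.
The maximum eccentricity is 2, realized for instance by the pair Oskar–Iris via Oskar – Udo – Iris. So the diameter is 2.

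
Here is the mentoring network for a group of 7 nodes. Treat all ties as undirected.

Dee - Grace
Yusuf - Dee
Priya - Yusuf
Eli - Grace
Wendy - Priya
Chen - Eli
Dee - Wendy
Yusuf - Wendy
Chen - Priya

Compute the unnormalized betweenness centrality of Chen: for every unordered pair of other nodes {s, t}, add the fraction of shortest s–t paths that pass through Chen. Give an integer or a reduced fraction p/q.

Pairs whose geodesics pass through Chen — Eli–Wendy: 1/2; Eli–Yusuf: 1/2; Eli–Priya: 1; Grace–Priya: 1/3.
All other pairs contribute 0.
Summing the contributions gives betweenness(Chen) = 7/3.

7/3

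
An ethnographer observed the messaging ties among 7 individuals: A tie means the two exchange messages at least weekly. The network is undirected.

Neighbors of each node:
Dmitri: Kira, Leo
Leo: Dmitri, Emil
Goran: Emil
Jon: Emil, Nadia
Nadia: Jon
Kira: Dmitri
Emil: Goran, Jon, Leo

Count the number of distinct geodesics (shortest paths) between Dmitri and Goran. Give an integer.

The shortest distance is 3, and the only length-3 path is Dmitri–Leo–Emil–Goran. So there is exactly 1 shortest path.

1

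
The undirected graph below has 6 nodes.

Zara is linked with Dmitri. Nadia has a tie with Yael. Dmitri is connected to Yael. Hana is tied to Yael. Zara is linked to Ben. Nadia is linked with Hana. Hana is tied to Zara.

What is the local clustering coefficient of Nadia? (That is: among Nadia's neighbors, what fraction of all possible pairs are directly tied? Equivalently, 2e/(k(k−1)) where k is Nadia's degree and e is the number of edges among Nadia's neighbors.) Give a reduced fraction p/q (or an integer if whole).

1

Nadia's neighbors: Hana and Yael (k = 2).
Possible neighbor pairs: C(2,2) = 1. Edges among them: Hana–Yael → e = 1.
Clustering(Nadia) = 1/1.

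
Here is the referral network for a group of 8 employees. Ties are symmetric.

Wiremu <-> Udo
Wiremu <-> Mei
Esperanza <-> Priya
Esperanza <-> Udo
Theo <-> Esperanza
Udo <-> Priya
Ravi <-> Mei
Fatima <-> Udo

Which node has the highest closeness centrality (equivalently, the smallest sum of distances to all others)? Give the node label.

Farness (sum of distances to all others) for each node — Esperanza:14, Fatima:17, Mei:17, Priya:15, Ravi:23, Theo:20, Udo:11, Wiremu:13.
The smallest farness is 11, for Udo, so Udo has the highest closeness.

Udo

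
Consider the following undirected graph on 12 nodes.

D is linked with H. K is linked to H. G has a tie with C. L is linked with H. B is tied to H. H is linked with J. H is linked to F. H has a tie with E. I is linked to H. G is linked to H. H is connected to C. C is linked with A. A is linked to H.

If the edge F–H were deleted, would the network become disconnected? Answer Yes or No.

Without the F–H edge there is no alternate route between F and H, so the network disconnects. It is a bridge.

Yes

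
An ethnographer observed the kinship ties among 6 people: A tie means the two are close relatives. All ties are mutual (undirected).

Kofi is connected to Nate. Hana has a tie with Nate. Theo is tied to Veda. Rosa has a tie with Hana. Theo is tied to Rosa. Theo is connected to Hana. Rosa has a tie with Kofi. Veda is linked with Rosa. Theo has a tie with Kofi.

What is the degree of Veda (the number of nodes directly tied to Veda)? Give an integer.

Veda is directly tied to Rosa and Theo. That is 2 neighbors, so the degree of Veda is 2.

2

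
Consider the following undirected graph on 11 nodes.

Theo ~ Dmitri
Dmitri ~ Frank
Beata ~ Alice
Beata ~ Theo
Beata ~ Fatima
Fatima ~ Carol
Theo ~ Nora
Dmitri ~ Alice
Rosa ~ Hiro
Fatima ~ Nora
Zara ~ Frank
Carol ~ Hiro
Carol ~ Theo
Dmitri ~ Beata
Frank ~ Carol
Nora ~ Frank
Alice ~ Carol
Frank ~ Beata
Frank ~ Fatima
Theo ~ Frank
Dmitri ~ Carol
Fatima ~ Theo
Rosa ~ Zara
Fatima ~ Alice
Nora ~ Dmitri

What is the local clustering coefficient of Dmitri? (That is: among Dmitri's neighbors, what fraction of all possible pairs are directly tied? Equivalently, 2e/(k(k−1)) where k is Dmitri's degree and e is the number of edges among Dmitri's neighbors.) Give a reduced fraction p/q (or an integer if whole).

3/5

Dmitri's neighbors: Alice, Beata, Carol, Frank, Nora, and Theo (k = 6).
Possible neighbor pairs: C(6,2) = 15. Edges among them: Alice–Beata, Alice–Carol, Beata–Frank, Beata–Theo, Carol–Frank, Carol–Theo, Frank–Nora, Frank–Theo, Nora–Theo → e = 9.
Clustering(Dmitri) = 9/15 = 3/5.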